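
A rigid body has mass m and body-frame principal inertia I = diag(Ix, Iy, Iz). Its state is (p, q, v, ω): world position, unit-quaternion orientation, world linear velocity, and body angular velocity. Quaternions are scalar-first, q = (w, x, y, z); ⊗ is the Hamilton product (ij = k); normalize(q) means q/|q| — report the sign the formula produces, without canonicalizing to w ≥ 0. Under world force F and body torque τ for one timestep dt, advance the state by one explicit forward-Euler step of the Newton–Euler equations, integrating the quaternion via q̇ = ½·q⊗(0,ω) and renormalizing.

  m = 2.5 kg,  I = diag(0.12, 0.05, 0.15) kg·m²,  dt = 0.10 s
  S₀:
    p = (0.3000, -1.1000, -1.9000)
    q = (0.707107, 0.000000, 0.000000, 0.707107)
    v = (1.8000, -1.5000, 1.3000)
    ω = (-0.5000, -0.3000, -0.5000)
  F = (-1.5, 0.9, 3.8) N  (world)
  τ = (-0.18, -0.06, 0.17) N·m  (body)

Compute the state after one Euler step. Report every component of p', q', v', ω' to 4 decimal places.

linear accel F/m = (-0.6000, 0.3600, 1.5200)
p' = p + v·dt = (0.4800, -1.2500, -1.7700)
v' = v + a·dt = (1.7400, -1.4640, 1.4520)
angular accel α = (-1.6250, -1.0500, 1.2033)
ω + α·dt = (-0.6625, -0.4050, -0.3797)
Hamilton product q⊗(0,ω) = (0.3535535, -0.1414214, -0.5656856, -0.3535535)
q' = normalize(q + ½dt·q⊗(0,ω)) = (0.7243, -0.0071, -0.0283, 0.6889)

p' = (0.4800, -1.2500, -1.7700)
q' = (0.7243, -0.0071, -0.0283, 0.6889)
v' = (1.7400, -1.4640, 1.4520)
ω' = (-0.6625, -0.4050, -0.3797)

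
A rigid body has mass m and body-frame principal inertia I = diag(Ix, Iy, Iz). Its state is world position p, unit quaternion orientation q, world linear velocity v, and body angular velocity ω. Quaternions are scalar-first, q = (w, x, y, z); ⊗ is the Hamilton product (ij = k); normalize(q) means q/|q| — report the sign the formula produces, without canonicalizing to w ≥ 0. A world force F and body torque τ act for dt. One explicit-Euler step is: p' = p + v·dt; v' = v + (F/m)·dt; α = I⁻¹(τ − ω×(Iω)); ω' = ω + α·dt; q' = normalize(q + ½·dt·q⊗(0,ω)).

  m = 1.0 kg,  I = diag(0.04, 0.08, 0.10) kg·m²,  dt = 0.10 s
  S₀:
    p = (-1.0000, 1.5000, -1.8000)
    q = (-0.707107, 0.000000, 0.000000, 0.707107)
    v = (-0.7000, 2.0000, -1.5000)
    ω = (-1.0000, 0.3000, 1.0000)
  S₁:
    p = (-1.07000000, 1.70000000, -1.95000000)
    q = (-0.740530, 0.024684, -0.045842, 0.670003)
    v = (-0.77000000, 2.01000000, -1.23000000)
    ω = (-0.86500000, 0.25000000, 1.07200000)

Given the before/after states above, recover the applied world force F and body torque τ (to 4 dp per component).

F = (-0.7000, 0.1000, 2.7000)
τ = (0.0600, 0.0200, 0.0600)

Δω = ω₁−ω₀ = (0.13500000, -0.05000000, 0.07200000)
τ = I·(Δω/dt) + ω₀×(Iω₀) = (0.0600, 0.0200, 0.0600)
v₁ − v₀ = (-0.07000000, 0.01000000, 0.27000000)
applied force F = (-0.7000, 0.1000, 2.7000)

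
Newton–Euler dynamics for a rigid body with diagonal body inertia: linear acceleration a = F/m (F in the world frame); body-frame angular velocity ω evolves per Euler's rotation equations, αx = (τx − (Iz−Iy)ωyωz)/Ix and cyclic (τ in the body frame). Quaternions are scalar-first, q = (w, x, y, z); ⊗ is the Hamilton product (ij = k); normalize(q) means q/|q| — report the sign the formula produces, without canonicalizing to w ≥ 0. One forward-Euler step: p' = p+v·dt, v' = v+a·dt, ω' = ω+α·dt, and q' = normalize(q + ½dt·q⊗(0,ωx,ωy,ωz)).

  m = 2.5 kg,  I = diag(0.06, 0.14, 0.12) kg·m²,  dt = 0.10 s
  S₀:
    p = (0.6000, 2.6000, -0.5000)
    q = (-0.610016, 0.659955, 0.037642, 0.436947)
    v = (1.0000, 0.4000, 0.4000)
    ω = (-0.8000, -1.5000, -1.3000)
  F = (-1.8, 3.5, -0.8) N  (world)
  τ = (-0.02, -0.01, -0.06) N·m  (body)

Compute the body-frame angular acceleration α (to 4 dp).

precession coupling ω×(Iω) = (-0.0390, -0.0624, 0.0960)
angular accel α = (0.3167, 0.3743, -1.3000)

α = (0.3167, 0.3743, -1.3000)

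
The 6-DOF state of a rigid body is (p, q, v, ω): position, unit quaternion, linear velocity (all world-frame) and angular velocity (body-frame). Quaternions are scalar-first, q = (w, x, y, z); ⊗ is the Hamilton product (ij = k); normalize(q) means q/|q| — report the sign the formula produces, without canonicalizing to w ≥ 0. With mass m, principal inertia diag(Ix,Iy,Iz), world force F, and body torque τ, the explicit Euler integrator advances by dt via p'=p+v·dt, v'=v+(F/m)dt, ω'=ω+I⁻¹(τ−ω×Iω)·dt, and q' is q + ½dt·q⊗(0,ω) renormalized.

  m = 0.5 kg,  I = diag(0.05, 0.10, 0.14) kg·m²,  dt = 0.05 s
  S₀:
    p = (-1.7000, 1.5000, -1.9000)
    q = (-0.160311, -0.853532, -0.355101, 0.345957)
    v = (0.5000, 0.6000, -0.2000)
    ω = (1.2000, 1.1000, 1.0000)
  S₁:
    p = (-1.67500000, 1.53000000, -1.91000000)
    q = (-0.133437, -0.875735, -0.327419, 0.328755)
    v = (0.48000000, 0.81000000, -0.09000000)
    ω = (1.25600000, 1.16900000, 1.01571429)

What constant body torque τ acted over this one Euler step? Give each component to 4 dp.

rate change Δω = (0.05600000, 0.06900000, 0.01571429)
precession coupling = (0.0440, -0.1080, 0.0660)
I·α + gyro = (0.1000, 0.0300, 0.1100)

τ = (0.1000, 0.0300, 0.1100)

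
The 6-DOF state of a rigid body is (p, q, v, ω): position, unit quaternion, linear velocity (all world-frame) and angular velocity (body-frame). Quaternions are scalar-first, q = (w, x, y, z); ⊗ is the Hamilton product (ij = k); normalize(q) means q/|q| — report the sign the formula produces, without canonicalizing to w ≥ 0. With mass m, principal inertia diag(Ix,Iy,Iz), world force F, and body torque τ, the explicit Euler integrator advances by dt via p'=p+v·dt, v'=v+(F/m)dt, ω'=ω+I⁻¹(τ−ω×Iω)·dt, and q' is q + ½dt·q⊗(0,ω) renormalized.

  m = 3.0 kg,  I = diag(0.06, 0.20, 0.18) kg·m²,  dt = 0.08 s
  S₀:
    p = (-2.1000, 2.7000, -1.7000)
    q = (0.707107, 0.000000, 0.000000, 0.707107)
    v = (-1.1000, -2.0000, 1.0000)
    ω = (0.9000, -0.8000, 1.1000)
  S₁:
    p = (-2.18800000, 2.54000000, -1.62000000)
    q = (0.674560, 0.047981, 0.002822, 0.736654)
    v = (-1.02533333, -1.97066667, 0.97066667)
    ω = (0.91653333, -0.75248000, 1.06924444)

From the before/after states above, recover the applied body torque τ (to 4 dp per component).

τ = (0.0300, 0.0000, -0.1700)

ω₁ − ω₀ = (0.01653333, 0.04752000, -0.03075556)
precession coupling = (0.0176, -0.1188, -0.1008)
I·α + gyro = (0.0300, 0.0000, -0.1700)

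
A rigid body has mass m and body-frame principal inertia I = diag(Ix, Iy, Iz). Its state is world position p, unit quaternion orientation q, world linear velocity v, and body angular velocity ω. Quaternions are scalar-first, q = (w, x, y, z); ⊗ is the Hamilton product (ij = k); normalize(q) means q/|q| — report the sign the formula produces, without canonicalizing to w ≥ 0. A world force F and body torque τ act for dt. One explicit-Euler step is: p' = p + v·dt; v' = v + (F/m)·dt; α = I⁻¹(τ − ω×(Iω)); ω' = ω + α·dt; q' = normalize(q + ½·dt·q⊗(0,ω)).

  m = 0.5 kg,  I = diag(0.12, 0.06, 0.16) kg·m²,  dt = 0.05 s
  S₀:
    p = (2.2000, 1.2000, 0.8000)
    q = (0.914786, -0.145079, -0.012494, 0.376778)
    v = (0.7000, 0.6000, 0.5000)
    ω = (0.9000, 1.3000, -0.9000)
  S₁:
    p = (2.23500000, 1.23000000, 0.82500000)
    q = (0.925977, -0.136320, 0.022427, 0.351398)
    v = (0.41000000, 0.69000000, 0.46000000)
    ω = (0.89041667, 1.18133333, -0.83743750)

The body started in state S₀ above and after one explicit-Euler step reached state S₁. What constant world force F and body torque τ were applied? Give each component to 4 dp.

velocity change Δv = (-0.29000000, 0.09000000, -0.04000000)
m·(v₁−v₀)/dt = (-2.9000, 0.9000, -0.4000)
ω₁ − ω₀ = (-0.00958333, -0.11866667, 0.06256250)
gyro term ω₀×Iω₀ = (-0.1170, 0.0324, -0.0702)
τ = I·(Δω/dt) + ω₀×(Iω₀) = (-0.1400, -0.1100, 0.1300)

F = (-2.9000, 0.9000, -0.4000)
τ = (-0.1400, -0.1100, 0.1300)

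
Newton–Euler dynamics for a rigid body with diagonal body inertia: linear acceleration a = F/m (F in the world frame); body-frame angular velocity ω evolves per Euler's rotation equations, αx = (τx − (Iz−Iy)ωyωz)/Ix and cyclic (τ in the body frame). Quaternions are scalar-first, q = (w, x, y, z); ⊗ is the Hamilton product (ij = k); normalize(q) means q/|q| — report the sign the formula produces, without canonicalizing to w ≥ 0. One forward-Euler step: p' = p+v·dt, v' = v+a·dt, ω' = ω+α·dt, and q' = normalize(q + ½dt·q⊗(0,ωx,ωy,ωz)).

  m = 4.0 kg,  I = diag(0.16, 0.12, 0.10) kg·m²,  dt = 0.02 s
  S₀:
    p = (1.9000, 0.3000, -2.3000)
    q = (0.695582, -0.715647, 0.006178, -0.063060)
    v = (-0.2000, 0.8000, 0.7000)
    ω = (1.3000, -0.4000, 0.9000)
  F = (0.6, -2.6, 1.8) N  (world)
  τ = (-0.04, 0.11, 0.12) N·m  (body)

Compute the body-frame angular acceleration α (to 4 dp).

α = (-0.2950, 0.3317, 0.9920)

precession coupling ω×(Iω) = (0.0072, 0.0702, 0.0208)
(τ − ω×Iω)/I = (-0.2950, 0.3317, 0.9920)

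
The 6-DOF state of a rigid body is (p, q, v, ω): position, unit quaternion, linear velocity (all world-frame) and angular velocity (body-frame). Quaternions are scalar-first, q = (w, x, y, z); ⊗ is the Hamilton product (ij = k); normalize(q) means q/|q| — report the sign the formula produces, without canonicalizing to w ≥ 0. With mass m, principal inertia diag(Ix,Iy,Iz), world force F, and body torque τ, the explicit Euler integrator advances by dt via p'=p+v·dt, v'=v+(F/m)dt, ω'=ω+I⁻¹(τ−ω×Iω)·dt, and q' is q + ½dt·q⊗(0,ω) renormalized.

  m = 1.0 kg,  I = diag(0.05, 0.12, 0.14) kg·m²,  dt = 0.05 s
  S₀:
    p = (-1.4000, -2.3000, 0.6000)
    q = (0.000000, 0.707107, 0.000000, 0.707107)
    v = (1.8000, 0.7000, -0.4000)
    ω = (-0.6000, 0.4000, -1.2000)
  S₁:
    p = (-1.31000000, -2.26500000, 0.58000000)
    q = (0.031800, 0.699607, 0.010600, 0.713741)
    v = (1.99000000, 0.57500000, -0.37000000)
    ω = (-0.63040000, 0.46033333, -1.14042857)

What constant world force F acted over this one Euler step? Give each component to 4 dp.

F = (3.8000, -2.5000, 0.6000)

v₁ − v₀ = (0.19000000, -0.12500000, 0.03000000)
applied force F = (3.8000, -2.5000, 0.6000)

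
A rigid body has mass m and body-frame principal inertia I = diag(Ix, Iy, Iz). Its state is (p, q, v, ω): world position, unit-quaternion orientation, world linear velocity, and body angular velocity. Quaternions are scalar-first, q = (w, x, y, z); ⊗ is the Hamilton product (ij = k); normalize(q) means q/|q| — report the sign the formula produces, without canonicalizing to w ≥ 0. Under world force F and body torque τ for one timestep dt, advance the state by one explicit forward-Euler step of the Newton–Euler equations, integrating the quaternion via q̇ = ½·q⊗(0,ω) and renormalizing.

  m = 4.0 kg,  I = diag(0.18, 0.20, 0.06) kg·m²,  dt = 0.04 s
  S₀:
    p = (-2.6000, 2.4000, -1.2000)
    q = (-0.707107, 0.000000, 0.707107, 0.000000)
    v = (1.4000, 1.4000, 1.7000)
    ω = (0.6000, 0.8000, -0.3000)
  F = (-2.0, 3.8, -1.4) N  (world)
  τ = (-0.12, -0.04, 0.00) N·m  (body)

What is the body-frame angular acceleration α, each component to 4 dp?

α = (-0.8533, -0.0920, -0.1600)

ω×(Iω) gyroscopic = (0.0336, -0.0216, 0.0096)
(τ − ω×Iω)/I = (-0.8533, -0.0920, -0.1600)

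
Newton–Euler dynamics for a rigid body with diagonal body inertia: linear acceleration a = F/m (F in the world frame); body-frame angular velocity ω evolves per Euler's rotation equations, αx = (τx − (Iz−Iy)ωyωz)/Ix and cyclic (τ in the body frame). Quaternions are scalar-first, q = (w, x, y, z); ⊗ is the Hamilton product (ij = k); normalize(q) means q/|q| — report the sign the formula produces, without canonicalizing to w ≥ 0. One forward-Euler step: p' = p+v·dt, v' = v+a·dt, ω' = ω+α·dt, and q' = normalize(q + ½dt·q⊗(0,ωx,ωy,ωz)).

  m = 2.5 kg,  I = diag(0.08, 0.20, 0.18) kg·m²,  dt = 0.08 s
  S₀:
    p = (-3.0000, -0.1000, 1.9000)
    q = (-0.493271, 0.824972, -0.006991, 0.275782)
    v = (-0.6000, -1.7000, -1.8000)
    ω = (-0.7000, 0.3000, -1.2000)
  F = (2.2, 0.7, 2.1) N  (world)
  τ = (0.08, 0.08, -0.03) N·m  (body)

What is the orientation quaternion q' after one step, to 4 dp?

q' = (-0.4561, 0.8345, 0.0189, 0.3087)

2q̇ = q⊗(0,ω) = (0.9105161, 0.2709443, 0.6489377, 0.8345231)
q + ½dt·q⊗(0,ω), renormalized = (-0.4561, 0.8345, 0.0189, 0.3087)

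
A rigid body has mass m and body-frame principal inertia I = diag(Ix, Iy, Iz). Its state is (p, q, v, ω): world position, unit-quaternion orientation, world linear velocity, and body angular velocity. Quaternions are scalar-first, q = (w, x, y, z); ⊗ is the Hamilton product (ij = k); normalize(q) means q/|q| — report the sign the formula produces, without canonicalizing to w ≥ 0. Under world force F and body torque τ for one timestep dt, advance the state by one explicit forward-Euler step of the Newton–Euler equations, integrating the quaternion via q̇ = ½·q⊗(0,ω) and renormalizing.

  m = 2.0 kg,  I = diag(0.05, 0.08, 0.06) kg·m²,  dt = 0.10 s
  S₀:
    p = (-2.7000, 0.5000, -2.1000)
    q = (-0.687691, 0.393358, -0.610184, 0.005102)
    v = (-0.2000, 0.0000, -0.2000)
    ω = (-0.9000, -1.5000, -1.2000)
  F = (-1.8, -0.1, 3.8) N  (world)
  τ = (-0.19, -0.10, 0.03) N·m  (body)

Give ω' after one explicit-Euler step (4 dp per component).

ω' = (-1.2080, -1.6115, -1.2175)

precession coupling ω×(Iω) = (-0.0360, -0.0108, 0.0405)
α = I⁻¹(τ − ω×Iω) = (-3.0800, -1.1150, -0.1750)
ω + α·dt = (-1.2080, -1.6115, -1.2175)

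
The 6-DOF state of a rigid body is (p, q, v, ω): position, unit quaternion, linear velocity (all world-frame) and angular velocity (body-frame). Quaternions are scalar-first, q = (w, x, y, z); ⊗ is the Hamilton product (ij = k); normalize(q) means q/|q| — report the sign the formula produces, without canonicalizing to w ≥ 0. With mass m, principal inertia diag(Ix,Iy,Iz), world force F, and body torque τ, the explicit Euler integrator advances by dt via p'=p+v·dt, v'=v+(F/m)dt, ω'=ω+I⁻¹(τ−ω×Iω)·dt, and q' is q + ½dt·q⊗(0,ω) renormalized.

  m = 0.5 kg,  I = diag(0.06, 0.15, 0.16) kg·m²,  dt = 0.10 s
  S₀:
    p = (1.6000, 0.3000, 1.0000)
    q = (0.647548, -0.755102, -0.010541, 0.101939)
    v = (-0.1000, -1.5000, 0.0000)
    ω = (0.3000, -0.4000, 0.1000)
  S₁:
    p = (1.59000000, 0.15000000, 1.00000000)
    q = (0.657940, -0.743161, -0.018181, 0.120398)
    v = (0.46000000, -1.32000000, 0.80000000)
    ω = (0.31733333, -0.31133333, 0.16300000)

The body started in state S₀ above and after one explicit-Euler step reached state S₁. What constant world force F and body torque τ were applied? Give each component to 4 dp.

F = (2.8000, 0.9000, 4.0000)
τ = (0.0100, 0.1300, 0.0900)

ω₁ − ω₀ = (0.01733333, 0.08866667, 0.06300000)
precession coupling = (-0.0004, -0.0030, -0.0108)
I·α + gyro = (0.0100, 0.1300, 0.0900)
v₁ − v₀ = (0.56000000, 0.18000000, 0.80000000)
m·(v₁−v₀)/dt = (2.8000, 0.9000, 4.0000)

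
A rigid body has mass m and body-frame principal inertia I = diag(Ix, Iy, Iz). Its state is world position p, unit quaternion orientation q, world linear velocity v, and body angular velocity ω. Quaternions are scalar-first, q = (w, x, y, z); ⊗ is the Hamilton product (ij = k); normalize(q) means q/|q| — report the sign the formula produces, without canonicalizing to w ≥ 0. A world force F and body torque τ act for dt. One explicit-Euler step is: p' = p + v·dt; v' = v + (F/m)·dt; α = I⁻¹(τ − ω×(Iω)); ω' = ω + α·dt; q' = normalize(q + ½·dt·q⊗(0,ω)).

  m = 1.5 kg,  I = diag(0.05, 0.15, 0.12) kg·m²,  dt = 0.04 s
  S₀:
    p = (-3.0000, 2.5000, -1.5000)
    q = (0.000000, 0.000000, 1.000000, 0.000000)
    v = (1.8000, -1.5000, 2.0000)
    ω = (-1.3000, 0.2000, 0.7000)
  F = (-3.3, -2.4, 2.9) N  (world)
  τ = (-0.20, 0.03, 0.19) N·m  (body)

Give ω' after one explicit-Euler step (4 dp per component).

α = I⁻¹(τ − ω×Iω) = (-3.9160, -0.2247, 1.8000)
ω' = ω + α·dt = (-1.4566, 0.1910, 0.7720)

ω' = (-1.4566, 0.1910, 0.7720)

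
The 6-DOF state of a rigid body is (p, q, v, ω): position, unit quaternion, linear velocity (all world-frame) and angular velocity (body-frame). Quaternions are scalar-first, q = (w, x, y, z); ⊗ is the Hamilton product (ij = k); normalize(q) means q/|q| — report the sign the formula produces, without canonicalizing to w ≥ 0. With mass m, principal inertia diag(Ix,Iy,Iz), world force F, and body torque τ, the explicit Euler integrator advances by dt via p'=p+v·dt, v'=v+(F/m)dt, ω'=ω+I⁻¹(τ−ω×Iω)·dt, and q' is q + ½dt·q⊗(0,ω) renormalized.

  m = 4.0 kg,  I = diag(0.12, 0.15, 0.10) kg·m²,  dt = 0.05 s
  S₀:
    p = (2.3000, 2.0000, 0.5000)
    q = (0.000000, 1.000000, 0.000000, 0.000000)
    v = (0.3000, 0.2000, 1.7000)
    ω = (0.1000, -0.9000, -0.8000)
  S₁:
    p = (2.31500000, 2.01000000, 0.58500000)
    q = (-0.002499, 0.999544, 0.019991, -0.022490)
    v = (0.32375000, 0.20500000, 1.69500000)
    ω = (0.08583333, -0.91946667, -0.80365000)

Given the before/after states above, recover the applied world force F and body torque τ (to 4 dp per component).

velocity change Δv = (0.02375000, 0.00500000, -0.00500000)
applied force F = (1.9000, 0.4000, -0.4000)
rate change Δω = (-0.01416667, -0.01946667, -0.00365000)
τ = I·(Δω/dt) + ω₀×(Iω₀) = (-0.0700, -0.0600, -0.0100)

F = (1.9000, 0.4000, -0.4000)
τ = (-0.0700, -0.0600, -0.0100)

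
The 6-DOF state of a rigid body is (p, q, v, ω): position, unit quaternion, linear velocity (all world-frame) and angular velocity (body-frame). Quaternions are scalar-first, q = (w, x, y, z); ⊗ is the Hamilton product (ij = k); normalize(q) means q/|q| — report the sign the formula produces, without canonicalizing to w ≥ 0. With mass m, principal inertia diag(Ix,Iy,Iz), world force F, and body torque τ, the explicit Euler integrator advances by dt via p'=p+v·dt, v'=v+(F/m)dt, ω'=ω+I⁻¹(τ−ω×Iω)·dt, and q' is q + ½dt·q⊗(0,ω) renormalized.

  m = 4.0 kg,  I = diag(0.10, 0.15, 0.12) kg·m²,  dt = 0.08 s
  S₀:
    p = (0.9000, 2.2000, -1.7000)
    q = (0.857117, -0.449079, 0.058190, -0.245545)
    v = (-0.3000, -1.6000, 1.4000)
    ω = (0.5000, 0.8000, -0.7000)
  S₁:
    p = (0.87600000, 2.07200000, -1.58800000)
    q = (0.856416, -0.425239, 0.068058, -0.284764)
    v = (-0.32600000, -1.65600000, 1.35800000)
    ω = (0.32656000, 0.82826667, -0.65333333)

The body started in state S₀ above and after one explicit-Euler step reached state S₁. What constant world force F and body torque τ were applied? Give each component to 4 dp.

F = (-1.3000, -2.8000, -2.1000)
τ = (-0.2000, 0.0600, 0.0900)

velocity change Δv = (-0.02600000, -0.05600000, -0.04200000)
F = m·Δv/dt = (-1.3000, -2.8000, -2.1000)
rate change Δω = (-0.17344000, 0.02826667, 0.04666667)
precession coupling = (0.0168, 0.0070, 0.0200)
applied torque τ = (-0.2000, 0.0600, 0.0900)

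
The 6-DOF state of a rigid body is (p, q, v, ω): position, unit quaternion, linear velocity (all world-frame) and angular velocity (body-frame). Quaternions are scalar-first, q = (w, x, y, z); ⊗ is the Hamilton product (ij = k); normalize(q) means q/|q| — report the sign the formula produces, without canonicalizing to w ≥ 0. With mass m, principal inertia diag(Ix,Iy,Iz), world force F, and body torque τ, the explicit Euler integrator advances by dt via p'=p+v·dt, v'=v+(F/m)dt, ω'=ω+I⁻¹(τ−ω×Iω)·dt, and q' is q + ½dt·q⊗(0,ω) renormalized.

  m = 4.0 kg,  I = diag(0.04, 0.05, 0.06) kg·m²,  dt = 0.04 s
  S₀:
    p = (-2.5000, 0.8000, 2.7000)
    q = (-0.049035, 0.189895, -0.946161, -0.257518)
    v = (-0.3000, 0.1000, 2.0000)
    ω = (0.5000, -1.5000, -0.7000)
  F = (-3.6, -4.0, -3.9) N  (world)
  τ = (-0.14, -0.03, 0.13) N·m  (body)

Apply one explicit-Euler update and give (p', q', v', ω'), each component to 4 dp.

p' = (-2.5120, 0.8040, 2.7800)
q' = (-0.0829, 0.1948, -0.9440, -0.2529)
v' = (-0.3360, 0.0600, 1.9610)
ω' = (0.3495, -1.5296, -0.6083)

precession coupling ω×(Iω) = (0.0105, 0.0070, -0.0075)
angular accel α = (-3.7625, -0.7400, 2.2917)
ω + α·dt = (0.3495, -1.5296, -0.6083)
q⊗(0,ω) = (-1.6944516, 0.2515182, 0.0777200, 0.2225625)
updated quaternion q' = (-0.0829, 0.1948, -0.9440, -0.2529)
p + v·dt = (-2.5120, 0.8040, 2.7800)
new velocity v' = (-0.3360, 0.0600, 1.9610)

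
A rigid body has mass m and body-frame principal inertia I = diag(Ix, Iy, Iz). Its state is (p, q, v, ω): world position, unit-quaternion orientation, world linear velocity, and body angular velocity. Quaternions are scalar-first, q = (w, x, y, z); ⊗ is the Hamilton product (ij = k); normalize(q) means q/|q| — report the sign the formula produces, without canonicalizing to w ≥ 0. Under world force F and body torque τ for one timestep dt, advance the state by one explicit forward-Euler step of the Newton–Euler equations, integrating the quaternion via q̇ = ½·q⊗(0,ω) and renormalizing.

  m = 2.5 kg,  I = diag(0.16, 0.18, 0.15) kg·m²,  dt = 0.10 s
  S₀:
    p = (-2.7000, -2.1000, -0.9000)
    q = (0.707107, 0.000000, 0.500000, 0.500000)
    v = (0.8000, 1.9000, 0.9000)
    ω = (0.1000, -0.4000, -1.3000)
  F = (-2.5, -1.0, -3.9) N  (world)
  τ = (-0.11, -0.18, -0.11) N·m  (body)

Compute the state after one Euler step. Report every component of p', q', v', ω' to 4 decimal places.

precession coupling ω×(Iω) = (-0.0156, -0.0013, -0.0008)
angular accel α = (-0.5900, -0.9928, -0.7280)
ω + α·dt = (0.0410, -0.4993, -1.3728)
Hamilton product q⊗(0,ω) = (0.8500000, -0.3792893, -0.2328428, -0.9692391)
updated quaternion q' = (0.7479, -0.0189, 0.4872, 0.4505)
a = F/m = (-1.0000, -0.4000, -1.5600)
p + v·dt = (-2.6200, -1.9100, -0.8100)
v + (F/m)dt = (0.7000, 1.8600, 0.7440)

p' = (-2.6200, -1.9100, -0.8100)
q' = (0.7479, -0.0189, 0.4872, 0.4505)
v' = (0.7000, 1.8600, 0.7440)
ω' = (0.0410, -0.4993, -1.3728)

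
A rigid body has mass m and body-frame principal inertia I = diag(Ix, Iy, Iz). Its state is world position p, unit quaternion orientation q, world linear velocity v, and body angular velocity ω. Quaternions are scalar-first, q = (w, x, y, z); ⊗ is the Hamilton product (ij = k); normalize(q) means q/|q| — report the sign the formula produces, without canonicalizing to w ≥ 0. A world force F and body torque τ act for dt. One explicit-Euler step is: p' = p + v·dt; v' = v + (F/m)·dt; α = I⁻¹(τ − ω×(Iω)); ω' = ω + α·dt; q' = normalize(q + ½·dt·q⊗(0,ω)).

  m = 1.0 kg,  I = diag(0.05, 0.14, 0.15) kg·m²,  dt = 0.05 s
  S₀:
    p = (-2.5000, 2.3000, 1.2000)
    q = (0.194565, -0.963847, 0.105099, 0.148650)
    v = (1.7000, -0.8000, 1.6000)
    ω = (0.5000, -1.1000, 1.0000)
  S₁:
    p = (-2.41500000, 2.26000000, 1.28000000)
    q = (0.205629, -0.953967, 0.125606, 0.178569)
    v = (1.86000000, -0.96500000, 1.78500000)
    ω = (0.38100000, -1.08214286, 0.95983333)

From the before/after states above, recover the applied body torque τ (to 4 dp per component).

τ = (-0.1300, 0.0000, -0.1700)

rate change Δω = (-0.11900000, 0.01785714, -0.04016667)
gyro term ω₀×Iω₀ = (-0.0110, -0.0500, -0.0495)
applied torque τ = (-0.1300, 0.0000, -0.1700)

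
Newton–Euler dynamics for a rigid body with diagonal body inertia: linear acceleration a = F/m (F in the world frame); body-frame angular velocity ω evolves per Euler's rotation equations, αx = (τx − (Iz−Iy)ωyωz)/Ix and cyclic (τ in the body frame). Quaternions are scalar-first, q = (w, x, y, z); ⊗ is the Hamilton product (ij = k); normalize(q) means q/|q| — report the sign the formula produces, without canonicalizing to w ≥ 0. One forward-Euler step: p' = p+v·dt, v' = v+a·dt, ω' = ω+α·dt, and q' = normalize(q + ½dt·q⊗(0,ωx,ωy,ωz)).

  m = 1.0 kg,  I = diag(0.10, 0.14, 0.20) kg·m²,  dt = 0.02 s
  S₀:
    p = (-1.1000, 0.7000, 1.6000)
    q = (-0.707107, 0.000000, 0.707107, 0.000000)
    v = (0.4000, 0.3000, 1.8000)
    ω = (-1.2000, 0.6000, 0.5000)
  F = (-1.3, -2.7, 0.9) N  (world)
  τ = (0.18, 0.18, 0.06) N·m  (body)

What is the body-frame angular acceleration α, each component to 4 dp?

precession coupling ω×(Iω) = (0.0180, 0.0600, -0.0288)
(τ − ω×Iω)/I = (1.6200, 0.8571, 0.4440)

α = (1.6200, 0.8571, 0.4440)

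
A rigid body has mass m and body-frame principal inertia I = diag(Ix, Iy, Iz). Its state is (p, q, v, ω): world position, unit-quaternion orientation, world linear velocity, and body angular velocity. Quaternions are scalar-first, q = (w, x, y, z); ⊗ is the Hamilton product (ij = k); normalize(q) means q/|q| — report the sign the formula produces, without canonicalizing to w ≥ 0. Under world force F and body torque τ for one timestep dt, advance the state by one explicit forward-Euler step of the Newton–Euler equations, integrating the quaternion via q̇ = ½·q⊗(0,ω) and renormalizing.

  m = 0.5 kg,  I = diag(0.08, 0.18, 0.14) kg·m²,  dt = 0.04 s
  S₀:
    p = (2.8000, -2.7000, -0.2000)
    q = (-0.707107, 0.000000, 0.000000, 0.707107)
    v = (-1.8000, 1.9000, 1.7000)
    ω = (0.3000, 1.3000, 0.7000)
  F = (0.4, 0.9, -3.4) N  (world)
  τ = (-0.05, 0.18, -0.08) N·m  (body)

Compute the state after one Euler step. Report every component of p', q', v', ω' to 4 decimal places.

p' = (2.7280, -2.6240, -0.1320)
q' = (-0.7167, -0.0226, -0.0141, 0.6969)
v' = (-1.7680, 1.9720, 1.4280)
ω' = (0.2932, 1.3428, 0.6660)

α = I⁻¹(τ − ω×Iω) = (-0.1700, 1.0700, -0.8500)
new body rate ω' = (0.2932, 1.3428, 0.6660)
q⊗(0,ω) = (-0.4949749, -1.1313712, -0.7071070, -0.4949749)
updated quaternion q' = (-0.7167, -0.0226, -0.0141, 0.6969)
a = (0.8000, 1.8000, -6.8000)
new position p' = (2.7280, -2.6240, -0.1320)
new velocity v' = (-1.7680, 1.9720, 1.4280)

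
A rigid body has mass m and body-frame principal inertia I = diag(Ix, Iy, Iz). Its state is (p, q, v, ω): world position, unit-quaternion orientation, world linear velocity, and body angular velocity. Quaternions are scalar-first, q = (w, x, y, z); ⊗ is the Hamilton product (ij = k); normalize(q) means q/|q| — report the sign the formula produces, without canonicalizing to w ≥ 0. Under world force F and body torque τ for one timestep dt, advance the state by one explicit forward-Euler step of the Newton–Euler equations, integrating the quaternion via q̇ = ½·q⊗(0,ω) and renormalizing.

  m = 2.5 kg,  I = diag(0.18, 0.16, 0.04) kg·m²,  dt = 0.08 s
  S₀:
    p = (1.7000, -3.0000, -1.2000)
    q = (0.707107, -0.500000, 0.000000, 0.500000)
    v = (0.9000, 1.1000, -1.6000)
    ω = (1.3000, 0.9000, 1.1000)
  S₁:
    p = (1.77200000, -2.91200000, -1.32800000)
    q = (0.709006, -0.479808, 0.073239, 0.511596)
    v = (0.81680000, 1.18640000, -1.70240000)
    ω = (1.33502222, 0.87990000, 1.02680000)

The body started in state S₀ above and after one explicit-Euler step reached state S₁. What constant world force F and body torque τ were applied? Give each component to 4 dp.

F = (-2.6000, 2.7000, -3.2000)
τ = (-0.0400, 0.1600, -0.0600)

velocity change Δv = (-0.08320000, 0.08640000, -0.10240000)
m·(v₁−v₀)/dt = (-2.6000, 2.7000, -3.2000)
rate change Δω = (0.03502222, -0.02010000, -0.07320000)
I·α + gyro = (-0.0400, 0.1600, -0.0600)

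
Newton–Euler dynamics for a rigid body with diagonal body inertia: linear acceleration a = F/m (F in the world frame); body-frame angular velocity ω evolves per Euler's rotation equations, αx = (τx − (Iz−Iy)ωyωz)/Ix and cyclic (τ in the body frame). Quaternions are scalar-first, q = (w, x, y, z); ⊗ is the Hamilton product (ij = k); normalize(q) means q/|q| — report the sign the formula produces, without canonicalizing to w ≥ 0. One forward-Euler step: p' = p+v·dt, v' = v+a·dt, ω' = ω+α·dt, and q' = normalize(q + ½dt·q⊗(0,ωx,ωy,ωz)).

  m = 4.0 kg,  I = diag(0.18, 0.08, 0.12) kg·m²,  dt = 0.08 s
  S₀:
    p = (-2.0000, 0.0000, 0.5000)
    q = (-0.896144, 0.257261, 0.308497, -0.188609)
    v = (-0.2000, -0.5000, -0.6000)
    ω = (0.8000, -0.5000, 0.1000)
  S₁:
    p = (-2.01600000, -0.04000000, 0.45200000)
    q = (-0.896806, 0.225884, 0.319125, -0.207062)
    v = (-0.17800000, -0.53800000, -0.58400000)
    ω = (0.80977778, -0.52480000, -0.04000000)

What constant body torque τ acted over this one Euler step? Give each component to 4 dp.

τ = (0.0200, -0.0200, -0.1700)

rate change Δω = (0.00977778, -0.02480000, -0.14000000)
gyro term ω₀×Iω₀ = (-0.0020, 0.0048, 0.0400)
τ = I·(Δω/dt) + ω₀×(Iω₀) = (0.0200, -0.0200, -0.1700)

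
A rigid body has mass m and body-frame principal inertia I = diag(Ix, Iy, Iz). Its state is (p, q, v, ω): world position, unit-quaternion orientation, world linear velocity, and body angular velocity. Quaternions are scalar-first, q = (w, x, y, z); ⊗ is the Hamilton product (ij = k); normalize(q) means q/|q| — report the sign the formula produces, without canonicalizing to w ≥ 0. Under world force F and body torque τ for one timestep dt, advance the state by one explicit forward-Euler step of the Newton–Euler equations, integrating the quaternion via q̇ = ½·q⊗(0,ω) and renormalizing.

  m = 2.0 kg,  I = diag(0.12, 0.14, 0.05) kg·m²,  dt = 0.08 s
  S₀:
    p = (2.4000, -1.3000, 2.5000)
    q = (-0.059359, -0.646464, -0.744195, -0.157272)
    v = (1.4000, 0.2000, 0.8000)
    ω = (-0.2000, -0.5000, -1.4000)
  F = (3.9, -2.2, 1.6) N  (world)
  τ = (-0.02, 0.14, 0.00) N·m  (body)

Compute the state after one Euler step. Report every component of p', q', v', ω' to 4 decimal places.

α = I⁻¹(τ − ω×Iω) = (0.3583, 0.8600, -0.0400)
ω + α·dt = (-0.1713, -0.4312, -1.4032)
q⊗(0,ω) = (-0.7215711, 0.9751088, -0.8439157, 0.2574956)
q + ½dt·q⊗(0,ω), renormalized = (-0.0881, -0.6064, -0.7766, -0.1467)
a = F/m = (1.9500, -1.1000, 0.8000)
p' = p + v·dt = (2.5120, -1.2840, 2.5640)
v' = v + a·dt = (1.5560, 0.1120, 0.8640)

p' = (2.5120, -1.2840, 2.5640)
q' = (-0.0881, -0.6064, -0.7766, -0.1467)
v' = (1.5560, 0.1120, 0.8640)
ω' = (-0.1713, -0.4312, -1.4032)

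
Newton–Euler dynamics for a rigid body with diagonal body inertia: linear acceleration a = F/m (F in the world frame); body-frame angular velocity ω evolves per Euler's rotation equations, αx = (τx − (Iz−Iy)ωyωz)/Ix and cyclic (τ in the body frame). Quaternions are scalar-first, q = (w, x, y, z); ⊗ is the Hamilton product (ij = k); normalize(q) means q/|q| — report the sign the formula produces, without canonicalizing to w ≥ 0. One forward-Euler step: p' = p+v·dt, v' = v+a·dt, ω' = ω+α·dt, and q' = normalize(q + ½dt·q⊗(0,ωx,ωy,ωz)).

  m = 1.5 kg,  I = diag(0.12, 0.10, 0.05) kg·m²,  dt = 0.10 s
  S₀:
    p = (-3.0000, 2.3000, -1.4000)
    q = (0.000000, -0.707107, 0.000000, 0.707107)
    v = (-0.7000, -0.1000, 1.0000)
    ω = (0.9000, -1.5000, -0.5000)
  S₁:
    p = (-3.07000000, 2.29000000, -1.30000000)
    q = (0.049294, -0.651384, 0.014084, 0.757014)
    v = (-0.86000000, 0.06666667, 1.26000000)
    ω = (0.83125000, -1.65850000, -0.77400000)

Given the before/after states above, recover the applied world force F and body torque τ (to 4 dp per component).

F = (-2.4000, 2.5000, 3.9000)
τ = (-0.1200, -0.1900, -0.1100)

Δv = v₁−v₀ = (-0.16000000, 0.16666667, 0.26000000)
applied force F = (-2.4000, 2.5000, 3.9000)
ω₁ − ω₀ = (-0.06875000, -0.15850000, -0.27400000)
precession coupling = (-0.0375, -0.0315, 0.0270)
τ = I·(Δω/dt) + ω₀×(Iω₀) = (-0.1200, -0.1900, -0.1100)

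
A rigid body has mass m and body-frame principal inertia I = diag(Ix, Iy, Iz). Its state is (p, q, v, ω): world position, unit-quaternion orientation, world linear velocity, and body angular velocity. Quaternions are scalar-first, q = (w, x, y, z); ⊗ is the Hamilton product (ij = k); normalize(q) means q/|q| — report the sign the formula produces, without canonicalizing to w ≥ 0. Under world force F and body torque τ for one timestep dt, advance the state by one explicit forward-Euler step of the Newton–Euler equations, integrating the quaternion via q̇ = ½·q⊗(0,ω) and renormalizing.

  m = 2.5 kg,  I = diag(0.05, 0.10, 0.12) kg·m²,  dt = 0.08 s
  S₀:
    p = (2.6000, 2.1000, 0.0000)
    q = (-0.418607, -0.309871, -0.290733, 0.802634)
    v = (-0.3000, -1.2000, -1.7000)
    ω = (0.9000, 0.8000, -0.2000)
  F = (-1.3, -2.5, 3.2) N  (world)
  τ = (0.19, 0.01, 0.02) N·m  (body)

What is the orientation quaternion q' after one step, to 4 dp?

Hamilton product q⊗(0,ω) = (0.6719971, -0.9607069, 0.3255108, 0.0974843)
updated quaternion q' = (-0.3913, -0.3479, -0.2774, 0.8056)

q' = (-0.3913, -0.3479, -0.2774, 0.8056)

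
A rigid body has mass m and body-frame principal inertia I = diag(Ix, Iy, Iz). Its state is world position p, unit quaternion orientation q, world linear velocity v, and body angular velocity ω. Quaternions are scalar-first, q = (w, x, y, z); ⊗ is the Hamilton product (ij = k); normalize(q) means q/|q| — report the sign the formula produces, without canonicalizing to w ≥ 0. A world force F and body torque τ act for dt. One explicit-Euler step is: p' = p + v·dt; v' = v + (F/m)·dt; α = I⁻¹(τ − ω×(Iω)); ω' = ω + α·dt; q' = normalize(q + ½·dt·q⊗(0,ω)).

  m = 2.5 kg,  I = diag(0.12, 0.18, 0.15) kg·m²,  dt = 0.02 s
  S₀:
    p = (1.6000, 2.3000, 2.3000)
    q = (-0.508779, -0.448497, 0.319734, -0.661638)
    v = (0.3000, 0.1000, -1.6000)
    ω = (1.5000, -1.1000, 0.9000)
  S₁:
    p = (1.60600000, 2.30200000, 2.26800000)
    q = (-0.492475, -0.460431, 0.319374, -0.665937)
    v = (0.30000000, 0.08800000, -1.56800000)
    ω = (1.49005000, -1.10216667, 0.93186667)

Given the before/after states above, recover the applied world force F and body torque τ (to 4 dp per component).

F = (0.0000, -1.5000, 4.0000)
τ = (-0.0300, -0.0600, 0.1400)

Δv = v₁−v₀ = (0.00000000, -0.01200000, 0.03200000)
m·(v₁−v₀)/dt = (0.0000, -1.5000, 4.0000)
rate change Δω = (-0.00995000, -0.00216667, 0.03186667)
precession coupling = (0.0297, -0.0405, -0.0990)
I·α + gyro = (-0.0300, -0.0600, 0.1400)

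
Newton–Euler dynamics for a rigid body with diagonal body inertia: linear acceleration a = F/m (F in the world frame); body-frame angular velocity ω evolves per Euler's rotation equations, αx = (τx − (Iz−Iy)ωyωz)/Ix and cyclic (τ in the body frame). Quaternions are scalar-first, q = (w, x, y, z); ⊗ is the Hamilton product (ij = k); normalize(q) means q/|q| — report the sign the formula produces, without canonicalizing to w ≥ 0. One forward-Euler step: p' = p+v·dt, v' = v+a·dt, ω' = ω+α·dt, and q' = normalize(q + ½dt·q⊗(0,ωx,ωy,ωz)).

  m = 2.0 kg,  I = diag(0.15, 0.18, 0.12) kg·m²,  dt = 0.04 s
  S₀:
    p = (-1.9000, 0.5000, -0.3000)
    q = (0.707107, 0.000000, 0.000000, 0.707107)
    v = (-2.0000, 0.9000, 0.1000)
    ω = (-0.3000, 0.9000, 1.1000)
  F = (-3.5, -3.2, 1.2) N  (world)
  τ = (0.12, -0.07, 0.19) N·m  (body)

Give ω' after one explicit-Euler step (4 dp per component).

ω' = (-0.2522, 0.8866, 1.1660)

α = I⁻¹(τ − ω×Iω) = (1.1960, -0.3339, 1.6508)
new body rate ω' = (-0.2522, 0.8866, 1.1660)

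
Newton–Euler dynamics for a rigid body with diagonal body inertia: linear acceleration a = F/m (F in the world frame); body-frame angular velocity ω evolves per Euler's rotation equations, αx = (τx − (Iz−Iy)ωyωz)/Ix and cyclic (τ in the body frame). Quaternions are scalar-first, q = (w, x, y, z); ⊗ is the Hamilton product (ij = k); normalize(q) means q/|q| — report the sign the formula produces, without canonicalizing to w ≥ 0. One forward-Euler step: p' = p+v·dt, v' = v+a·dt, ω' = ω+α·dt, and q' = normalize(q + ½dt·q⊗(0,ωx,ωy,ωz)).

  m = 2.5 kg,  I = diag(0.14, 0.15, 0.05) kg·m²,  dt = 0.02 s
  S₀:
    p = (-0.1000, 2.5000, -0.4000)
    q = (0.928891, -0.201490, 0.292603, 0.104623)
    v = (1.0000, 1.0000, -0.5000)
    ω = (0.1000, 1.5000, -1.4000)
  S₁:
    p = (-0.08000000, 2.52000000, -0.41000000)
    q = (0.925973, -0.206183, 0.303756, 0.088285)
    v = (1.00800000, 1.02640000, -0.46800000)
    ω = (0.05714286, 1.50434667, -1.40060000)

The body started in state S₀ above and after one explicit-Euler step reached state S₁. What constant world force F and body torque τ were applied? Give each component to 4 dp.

F = (1.0000, 3.3000, 4.0000)
τ = (-0.0900, 0.0200, 0.0000)

rate change Δω = (-0.04285714, 0.00434667, -0.00060000)
gyro term ω₀×Iω₀ = (0.2100, -0.0126, 0.0015)
applied torque τ = (-0.0900, 0.0200, 0.0000)
Δv = v₁−v₀ = (0.00800000, 0.02640000, 0.03200000)
applied force F = (1.0000, 3.3000, 4.0000)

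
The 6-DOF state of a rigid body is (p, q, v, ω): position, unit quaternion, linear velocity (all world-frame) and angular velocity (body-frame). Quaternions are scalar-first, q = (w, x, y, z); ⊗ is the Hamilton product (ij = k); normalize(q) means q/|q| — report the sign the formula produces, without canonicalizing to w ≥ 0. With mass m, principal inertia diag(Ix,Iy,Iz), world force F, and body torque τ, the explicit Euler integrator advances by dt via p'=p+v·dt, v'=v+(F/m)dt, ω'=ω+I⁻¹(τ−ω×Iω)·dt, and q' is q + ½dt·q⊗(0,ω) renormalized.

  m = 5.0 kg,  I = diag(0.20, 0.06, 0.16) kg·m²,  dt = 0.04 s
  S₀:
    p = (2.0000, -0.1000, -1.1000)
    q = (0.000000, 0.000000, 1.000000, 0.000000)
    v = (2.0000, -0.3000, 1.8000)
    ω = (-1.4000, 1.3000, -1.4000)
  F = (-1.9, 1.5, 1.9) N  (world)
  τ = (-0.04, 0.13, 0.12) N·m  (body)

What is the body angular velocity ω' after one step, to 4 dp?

ω' = (-1.3716, 1.3344, -1.4337)

ω×(Iω) gyroscopic = (-0.1820, 0.0784, 0.2548)
(τ − ω×Iω)/I = (0.7100, 0.8600, -0.8425)
ω' = ω + α·dt = (-1.3716, 1.3344, -1.4337)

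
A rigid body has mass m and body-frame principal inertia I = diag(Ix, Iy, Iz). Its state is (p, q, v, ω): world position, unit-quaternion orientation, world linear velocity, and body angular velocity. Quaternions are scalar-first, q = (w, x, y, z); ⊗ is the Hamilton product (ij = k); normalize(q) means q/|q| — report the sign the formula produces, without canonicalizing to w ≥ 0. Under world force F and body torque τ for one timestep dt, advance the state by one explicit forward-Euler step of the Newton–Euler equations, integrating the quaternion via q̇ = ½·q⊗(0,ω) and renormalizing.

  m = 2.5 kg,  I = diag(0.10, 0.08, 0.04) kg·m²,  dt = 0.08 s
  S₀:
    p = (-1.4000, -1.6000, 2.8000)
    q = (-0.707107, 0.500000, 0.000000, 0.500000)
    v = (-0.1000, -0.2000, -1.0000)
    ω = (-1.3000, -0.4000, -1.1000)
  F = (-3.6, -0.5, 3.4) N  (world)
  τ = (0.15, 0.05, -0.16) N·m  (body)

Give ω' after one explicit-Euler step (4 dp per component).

ω×(Iω) gyroscopic = (-0.0176, 0.0858, -0.0104)
α = I⁻¹(τ − ω×Iω) = (1.6760, -0.4475, -3.7400)
ω' = ω + α·dt = (-1.1659, -0.4358, -1.3992)

ω' = (-1.1659, -0.4358, -1.3992)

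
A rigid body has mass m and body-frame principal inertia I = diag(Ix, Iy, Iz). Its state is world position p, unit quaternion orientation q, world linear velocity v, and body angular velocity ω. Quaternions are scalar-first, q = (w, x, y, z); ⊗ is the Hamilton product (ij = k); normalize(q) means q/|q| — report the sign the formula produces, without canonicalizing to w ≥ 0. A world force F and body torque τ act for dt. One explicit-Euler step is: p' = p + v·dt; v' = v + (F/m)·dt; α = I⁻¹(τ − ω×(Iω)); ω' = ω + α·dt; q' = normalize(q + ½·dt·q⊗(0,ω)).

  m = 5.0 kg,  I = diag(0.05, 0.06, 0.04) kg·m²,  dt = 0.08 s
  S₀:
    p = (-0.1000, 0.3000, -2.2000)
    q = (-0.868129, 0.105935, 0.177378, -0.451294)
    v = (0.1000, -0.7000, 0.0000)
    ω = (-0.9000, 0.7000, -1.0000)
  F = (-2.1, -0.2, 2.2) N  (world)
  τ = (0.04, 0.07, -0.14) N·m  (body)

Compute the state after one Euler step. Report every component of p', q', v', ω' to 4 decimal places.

p' = p + v·dt = (-0.0920, 0.2440, -2.2000)
v' = v + a·dt = (0.0664, -0.7032, 0.0352)
ω×(Iω) gyroscopic = (0.0140, 0.0090, -0.0063)
(τ − ω×Iω)/I = (0.5200, 1.0167, -3.3425)
ω' = ω + α·dt = (-0.8584, 0.7813, -1.2674)
q⊗(0,ω) = (-0.4801171, 0.9198439, -0.0955907, 1.1019237)
q' = normalize(q + ½dt·q⊗(0,ω)) = (-0.8857, 0.1425, 0.1732, -0.4065)

p' = (-0.0920, 0.2440, -2.2000)
q' = (-0.8857, 0.1425, 0.1732, -0.4065)
v' = (0.0664, -0.7032, 0.0352)
ω' = (-0.8584, 0.7813, -1.2674)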